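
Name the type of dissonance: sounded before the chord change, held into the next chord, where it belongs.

Anticipation.

Approach: ahead of the chord change (typically by step), so it is dissonant against the current harmony. Departure: none — the same pitch is restated or held and is a chord tone of the new harmony.
Dissonant first, consonant once the harmony catches up: the note simply arrives early — an anticipation. (The reverse timing, consonant first and dissonant after the change, would be a suspension or retardation.)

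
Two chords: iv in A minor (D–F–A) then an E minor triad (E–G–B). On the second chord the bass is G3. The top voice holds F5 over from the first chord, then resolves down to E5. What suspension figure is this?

At the second chord the bass is G3. The suspended F5 lies a seventh above the bass; after resolving down by step to E5, the interval above the bass becomes a sixth.
Suspension figures are named by those two intervals: 7–6.

7–6 suspension.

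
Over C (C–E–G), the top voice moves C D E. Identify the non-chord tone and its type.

D is a passing tone.

The harmony at that moment is C major triad (C, E, G); D is not a chord tone.
It is approached by step up from C and left by step up to E.
Step in, step out in the same direction — a passing tone.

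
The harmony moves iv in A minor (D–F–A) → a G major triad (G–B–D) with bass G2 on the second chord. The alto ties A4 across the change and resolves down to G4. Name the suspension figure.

At the second chord the bass is G2. The suspended A4 lies a ninth above the bass; after resolving down by step to G4, the interval above the bass becomes an octave.
Suspension figures are named by those two intervals: 9–8.

9–8 suspension.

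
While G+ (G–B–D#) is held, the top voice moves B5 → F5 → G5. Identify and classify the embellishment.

The harmony at that moment is G augmented triad (G, B, D#); F5 is not a chord tone.
It is approached by leap down from B5 and left by step up to G5.
Leap in, step out — an appoggiatura.

F5 is an appoggiatura.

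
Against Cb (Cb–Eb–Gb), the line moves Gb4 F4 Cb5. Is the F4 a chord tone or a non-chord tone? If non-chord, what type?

Non-chord tone — an escape tone.

The harmony at that moment is Cb major triad (Cb, Eb, Gb); F4 is not a chord tone.
It is approached by step down from Gb4 and left by leap up to Cb5.
Step in, leap out — an escape tone.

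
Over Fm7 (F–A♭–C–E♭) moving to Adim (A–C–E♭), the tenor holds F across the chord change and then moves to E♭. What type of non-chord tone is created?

F is a suspension.

The harmony at that moment is A diminished triad (A, C, E♭); F is not a chord tone.
It is held over (the same pitch as the preceding F) and left by step down to E♭.
Held over from the previous chord and resolving down by step — a suspension.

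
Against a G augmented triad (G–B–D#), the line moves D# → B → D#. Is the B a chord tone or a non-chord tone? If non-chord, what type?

Chord tone (the third of G augmented triad).

G augmented triad contains G, B, D#; B is the third, so it is a chord tone.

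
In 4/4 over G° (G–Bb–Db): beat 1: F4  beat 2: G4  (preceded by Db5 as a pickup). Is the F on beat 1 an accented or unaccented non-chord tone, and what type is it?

Accented appoggiatura.

The harmony at that moment is G diminished triad (G, Bb, Db); F4 is not a chord tone.
It is approached by leap down from Db5 and left by step up to G4.
Leap in, step out — an appoggiatura.
It falls on the downbeat, so it is accented.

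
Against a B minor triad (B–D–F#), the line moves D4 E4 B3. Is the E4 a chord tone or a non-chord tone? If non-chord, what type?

The harmony at that moment is B minor triad (B, D, F#); E4 is not a chord tone.
It is approached by step up from D4 and left by leap down to B3.
Step in, leap out — an escape tone.

Non-chord tone — an escape tone.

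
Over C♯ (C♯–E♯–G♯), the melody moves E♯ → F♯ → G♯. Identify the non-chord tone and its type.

F♯ is a passing tone.

The harmony at that moment is C♯ major triad (C♯, E♯, G♯); F♯ is not a chord tone.
It is approached by step up from E♯ and left by step up to G♯.
Step in, step out in the same direction — a passing tone.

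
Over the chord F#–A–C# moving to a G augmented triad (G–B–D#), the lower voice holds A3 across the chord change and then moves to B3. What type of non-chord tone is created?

A3 is a retardation.

The harmony at that moment is G augmented triad (G, B, D#); A3 is not a chord tone.
It is held over (the same pitch as the preceding A3) and left by step up to B3.
Held over from the previous chord and resolving up by step — a retardation.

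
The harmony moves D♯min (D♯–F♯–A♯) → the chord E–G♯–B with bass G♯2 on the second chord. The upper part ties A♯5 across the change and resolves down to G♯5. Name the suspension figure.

At the second chord the bass is G♯2. The suspended A♯5 lies a ninth above the bass; after resolving down by step to G♯5, the interval above the bass becomes an octave.
Suspension figures are named by those two intervals: 9–8.

9–8 suspension.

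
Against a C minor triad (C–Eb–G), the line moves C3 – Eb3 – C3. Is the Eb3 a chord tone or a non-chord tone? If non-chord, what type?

C minor triad contains C, Eb, G; Eb is the third, so it is a chord tone.

Chord tone (the third of C minor triad).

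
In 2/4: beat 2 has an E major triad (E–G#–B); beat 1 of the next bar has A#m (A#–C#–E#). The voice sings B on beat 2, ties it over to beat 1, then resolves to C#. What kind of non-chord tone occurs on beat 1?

The harmony at that moment is A# minor triad (A#, C#, E#); B is not a chord tone.
It is held over (the same pitch as the preceding B) and left by step up to C#.
Held over from the previous chord and resolving up by step — a retardation.

Retardation.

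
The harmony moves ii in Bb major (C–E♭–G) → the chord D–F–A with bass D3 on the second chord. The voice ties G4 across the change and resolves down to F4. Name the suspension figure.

At the second chord the bass is D3. The suspended G4 lies a fourth above the bass; after resolving down by step to F4, the interval above the bass becomes a third.
Suspension figures are named by those two intervals: 4–3.

4–3 suspension.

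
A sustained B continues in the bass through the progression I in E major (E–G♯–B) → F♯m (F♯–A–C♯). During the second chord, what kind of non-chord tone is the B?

The harmony at that moment is F♯ minor triad (F♯, A, C♯); B is not a chord tone.
It is held over (the same pitch as the preceding B) and then sustained as the same pitch into the next harmony.
Sustained through a change of harmony — a pedal tone.

Pedal tone (pedal point).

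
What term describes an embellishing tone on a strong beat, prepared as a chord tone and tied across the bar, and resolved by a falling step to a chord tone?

Approach: by preparation — the pitch is first a chord tone, then held (tied or repeated) while the harmony changes under it. Departure: down by step. Metric position: strong.
A prepared dissonance that resolves downward by step — a suspension. (The same figure resolving upward would be a retardation.)

Suspension.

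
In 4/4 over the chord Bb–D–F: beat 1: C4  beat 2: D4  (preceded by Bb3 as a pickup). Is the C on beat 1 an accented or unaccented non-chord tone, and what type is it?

The harmony at that moment is Bb major triad (Bb, D, F); C4 is not a chord tone.
It is approached by step up from Bb3 and left by step up to D4.
Step in, step out in the same direction — a passing tone.
It falls on the downbeat, so it is accented.

Accented passing tone.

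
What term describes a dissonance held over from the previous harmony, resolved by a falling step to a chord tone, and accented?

Approach: by preparation — the pitch is first a chord tone, then held (tied or repeated) while the harmony changes under it. Departure: down by step. Metric position: strong.
A prepared dissonance that resolves downward by step — a suspension. (The same figure resolving upward would be a retardation.)

Suspension.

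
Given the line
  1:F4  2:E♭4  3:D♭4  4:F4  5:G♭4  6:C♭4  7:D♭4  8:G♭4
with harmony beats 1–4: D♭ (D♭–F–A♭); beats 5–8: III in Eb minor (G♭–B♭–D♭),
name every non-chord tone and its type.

The harmony at that moment is D♭ major triad (D♭, F, A♭); E♭4 is not a chord tone.
It is approached by step down from F4 and left by step down to D♭4.
Step in, step out in the same direction — a passing tone.
The harmony at that moment is G♭ major triad (G♭, B♭, D♭); C♭4 is not a chord tone.
It is approached by leap down from G♭4 and left by step up to D♭4.
Leap in, step out — an appoggiatura.

E♭4 (beat 2) — passing tone; C♭4 (beat 6) — appoggiatura.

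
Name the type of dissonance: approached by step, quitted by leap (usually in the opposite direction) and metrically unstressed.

Escape tone.

Approach: by step. Departure: by leap. Metric position: weak.
Step in, leap out, from a weak position — an escape tone (échappée). (It is the mirror image of the appoggiatura, which leaps in and steps out on a strong beat.)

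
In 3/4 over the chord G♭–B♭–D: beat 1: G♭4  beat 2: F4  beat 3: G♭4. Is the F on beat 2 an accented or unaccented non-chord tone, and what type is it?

The harmony at that moment is G♭ augmented triad (G♭, B♭, D); F4 is not a chord tone.
It is approached by step down from G♭4 and left by step up to G♭4.
Step away and step back to the same note — a neighbor tone (lower neighbor).
It falls on a weak beat, so it is unaccented.

Unaccented neighbor tone.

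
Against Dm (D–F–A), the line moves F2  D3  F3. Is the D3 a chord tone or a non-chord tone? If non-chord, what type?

D minor triad contains D, F, A; D is the root, so it is a chord tone.

Chord tone (the root of D minor triad).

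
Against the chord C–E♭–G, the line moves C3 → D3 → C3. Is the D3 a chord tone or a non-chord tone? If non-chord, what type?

Non-chord tone — a neighbor tone.

The harmony at that moment is C minor triad (C, E♭, G); D3 is not a chord tone.
It is approached by step up from C3 and left by step down to C3.
Step away and step back to the same note — a neighbor tone (upper neighbor).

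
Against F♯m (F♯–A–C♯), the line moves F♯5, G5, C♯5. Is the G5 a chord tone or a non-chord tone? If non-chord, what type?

The harmony at that moment is F♯ minor triad (F♯, A, C♯); G5 is not a chord tone.
It is approached by step up from F♯5 and left by leap down to C♯5.
Step in, leap out — an escape tone.

Non-chord tone — an escape tone.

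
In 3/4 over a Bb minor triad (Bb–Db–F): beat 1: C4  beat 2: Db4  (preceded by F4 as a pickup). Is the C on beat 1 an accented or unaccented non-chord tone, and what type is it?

Accented appoggiatura.

The harmony at that moment is Bb minor triad (Bb, Db, F); C4 is not a chord tone.
It is approached by leap down from F4 and left by step up to Db4.
Leap in, step out — an appoggiatura.
It falls on the downbeat, so it is accented.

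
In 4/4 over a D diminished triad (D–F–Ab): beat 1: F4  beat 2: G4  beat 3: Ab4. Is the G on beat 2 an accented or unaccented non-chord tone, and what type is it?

The harmony at that moment is D diminished triad (D, F, Ab); G4 is not a chord tone.
It is approached by step up from F4 and left by step up to Ab4.
Step in, step out in the same direction — a passing tone.
It falls on a weak beat, so it is unaccented.

Unaccented passing tone.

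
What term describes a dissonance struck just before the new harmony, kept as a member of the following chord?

Anticipation.

Approach: ahead of the chord change (typically by step), so it is dissonant against the current harmony. Departure: none — the same pitch is restated or held and is a chord tone of the new harmony.
Dissonant first, consonant once the harmony catches up: the note simply arrives early — an anticipation. (The reverse timing, consonant first and dissonant after the change, would be a suspension or retardation.)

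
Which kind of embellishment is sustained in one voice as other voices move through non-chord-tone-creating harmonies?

Pedal tone.

Approach: none. Departure: none — a single pitch is sustained while the chords change around it, passing through harmonies that do not contain it.
No melodic motion at all; the dissonance is created entirely by the moving harmonies against the stationary note — a pedal tone (pedal point).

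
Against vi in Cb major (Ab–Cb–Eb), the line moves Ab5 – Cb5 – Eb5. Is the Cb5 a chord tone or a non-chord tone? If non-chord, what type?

Ab minor triad contains Ab, Cb, Eb; Cb is the third, so it is a chord tone.

Chord tone (the third of Ab minor triad).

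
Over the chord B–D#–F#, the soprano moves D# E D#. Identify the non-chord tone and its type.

E is a neighbor tone.

The harmony at that moment is B major triad (B, D#, F#); E is not a chord tone.
It is approached by step up from D# and left by step down to D#.
Step away and step back to the same note — a neighbor tone (upper neighbor).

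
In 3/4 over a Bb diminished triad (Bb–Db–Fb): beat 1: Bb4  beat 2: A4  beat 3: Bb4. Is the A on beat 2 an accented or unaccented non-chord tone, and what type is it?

Unaccented neighbor tone.

The harmony at that moment is Bb diminished triad (Bb, Db, Fb); A4 is not a chord tone.
It is approached by step down from Bb4 and left by step up to Bb4.
Step away and step back to the same note — a neighbor tone (lower neighbor).
It falls on a weak beat, so it is unaccented.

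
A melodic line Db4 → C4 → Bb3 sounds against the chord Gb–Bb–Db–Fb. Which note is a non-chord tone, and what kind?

C4 is a passing tone.

The harmony at that moment is Gb dominant seventh chord (Gb, Bb, Db, Fb); C4 is not a chord tone.
It is approached by step down from Db4 and left by step down to Bb3.
Step in, step out in the same direction — a passing tone.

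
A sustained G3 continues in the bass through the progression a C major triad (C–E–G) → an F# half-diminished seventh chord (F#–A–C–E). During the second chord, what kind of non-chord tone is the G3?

Pedal tone (pedal point).

The harmony at that moment is F# half-diminished seventh chord (F#, A, C, E); G3 is not a chord tone.
It is held over (the same pitch as the preceding G3) and then sustained as the same pitch into the next harmony.
Sustained through a change of harmony — a pedal tone.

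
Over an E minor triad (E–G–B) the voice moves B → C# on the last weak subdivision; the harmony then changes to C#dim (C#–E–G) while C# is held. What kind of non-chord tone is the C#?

The harmony at that moment is E minor triad (E, G, B); C# is not a chord tone.
It is approached by step up from B and then sustained as the same pitch into the next harmony.
Arriving early and becoming a chord tone when the harmony changes — an anticipation.

C# is an anticipation.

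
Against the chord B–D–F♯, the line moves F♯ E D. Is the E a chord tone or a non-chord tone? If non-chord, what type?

Non-chord tone — a passing tone.

The harmony at that moment is B minor triad (B, D, F♯); E is not a chord tone.
It is approached by step down from F♯ and left by step down to D.
Step in, step out in the same direction — a passing tone.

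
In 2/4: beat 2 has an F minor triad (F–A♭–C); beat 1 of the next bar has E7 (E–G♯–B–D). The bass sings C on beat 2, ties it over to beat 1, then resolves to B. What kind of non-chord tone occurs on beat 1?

Suspension.

The harmony at that moment is E dominant seventh chord (E, G♯, B, D); C is not a chord tone.
It is held over (the same pitch as the preceding C) and left by step down to B.
Held over from the previous chord and resolving down by step — a suspension.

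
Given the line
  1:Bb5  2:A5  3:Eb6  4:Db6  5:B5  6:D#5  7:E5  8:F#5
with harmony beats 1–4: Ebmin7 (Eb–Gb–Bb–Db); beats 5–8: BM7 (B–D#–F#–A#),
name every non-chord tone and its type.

The harmony at that moment is Eb minor seventh chord (Eb, Gb, Bb, Db); A5 is not a chord tone.
It is approached by step down from Bb5 and left by leap up to Eb6.
Step in, leap out — an escape tone.
The harmony at that moment is B major seventh chord (B, D#, F#, A#); E5 is not a chord tone.
It is approached by step up from D#5 and left by step up to F#5.
Step in, step out in the same direction — a passing tone.

A5 (beat 2) — escape tone; E5 (beat 7) — passing tone.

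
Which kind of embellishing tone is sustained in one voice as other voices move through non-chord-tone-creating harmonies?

Approach: none. Departure: none — a single pitch is sustained while the chords change around it, passing through harmonies that do not contain it.
No melodic motion at all; the dissonance is created entirely by the moving harmonies against the stationary note — a pedal tone (pedal point).

Pedal tone.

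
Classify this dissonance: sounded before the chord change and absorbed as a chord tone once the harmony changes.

Anticipation.

Approach: ahead of the chord change (typically by step), so it is dissonant against the current harmony. Departure: none — the same pitch is restated or held and is a chord tone of the new harmony.
Dissonant first, consonant once the harmony catches up: the note simply arrives early — an anticipation. (The reverse timing, consonant first and dissonant after the change, would be a suspension or retardation.)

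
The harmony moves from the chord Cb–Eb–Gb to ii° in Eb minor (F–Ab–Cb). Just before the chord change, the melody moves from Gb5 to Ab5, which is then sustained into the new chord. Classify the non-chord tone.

Ab5 is an anticipation.

The harmony at that moment is Cb major triad (Cb, Eb, Gb); Ab5 is not a chord tone.
It is approached by step up from Gb5 and then sustained as the same pitch into the next harmony.
Arriving early and becoming a chord tone when the harmony changes — an anticipation.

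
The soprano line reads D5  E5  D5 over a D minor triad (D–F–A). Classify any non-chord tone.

E5 is a neighbor tone.

The harmony at that moment is D minor triad (D, F, A); E5 is not a chord tone.
It is approached by step up from D5 and left by step down to D5.
Step away and step back to the same note — a neighbor tone (upper neighbor).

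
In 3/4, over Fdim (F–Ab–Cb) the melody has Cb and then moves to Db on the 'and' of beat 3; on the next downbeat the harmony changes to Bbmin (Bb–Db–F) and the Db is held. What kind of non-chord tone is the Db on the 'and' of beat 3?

Anticipation.

The harmony at that moment is F diminished triad (F, Ab, Cb); Db is not a chord tone.
It is approached by step up from Cb and then sustained as the same pitch into the next harmony.
Arriving early and becoming a chord tone when the harmony changes — an anticipation.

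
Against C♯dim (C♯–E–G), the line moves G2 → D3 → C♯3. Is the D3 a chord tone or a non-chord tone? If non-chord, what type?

Non-chord tone — an appoggiatura.

The harmony at that moment is C♯ diminished triad (C♯, E, G); D3 is not a chord tone.
It is approached by leap up from G2 and left by step down to C♯3.
Leap in, step out — an appoggiatura.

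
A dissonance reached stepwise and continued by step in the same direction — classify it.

Passing tone.

Approach: by step. Departure: by step, continuing in the same direction.
Stepwise on both sides with no change of direction means the note fills in the space between two different chord tones — a passing tone. (Had it turned back to its starting note it would be a neighbor tone instead.)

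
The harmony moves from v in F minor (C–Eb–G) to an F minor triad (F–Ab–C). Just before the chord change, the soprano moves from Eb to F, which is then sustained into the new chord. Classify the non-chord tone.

F is an anticipation.

The harmony at that moment is C minor triad (C, Eb, G); F is not a chord tone.
It is approached by step up from Eb and then sustained as the same pitch into the next harmony.
Arriving early and becoming a chord tone when the harmony changes — an anticipation.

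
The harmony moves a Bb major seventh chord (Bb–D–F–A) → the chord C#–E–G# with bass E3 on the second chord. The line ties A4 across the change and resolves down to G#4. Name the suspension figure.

At the second chord the bass is E3. The suspended A4 lies a fourth above the bass; after resolving down by step to G#4, the interval above the bass becomes a third.
Suspension figures are named by those two intervals: 4–3.

4–3 suspension.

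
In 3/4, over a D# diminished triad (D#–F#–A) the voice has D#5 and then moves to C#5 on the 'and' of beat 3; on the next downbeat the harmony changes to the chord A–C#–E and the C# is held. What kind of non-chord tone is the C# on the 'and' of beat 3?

Anticipation.

The harmony at that moment is D# diminished triad (D#, F#, A); C#5 is not a chord tone.
It is approached by step down from D#5 and then sustained as the same pitch into the next harmony.
Arriving early and becoming a chord tone when the harmony changes — an anticipation.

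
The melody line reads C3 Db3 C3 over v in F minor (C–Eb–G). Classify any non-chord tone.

Db3 is a neighbor tone.

The harmony at that moment is C minor triad (C, Eb, G); Db3 is not a chord tone.
It is approached by step up from C3 and left by step down to C3.
Step away and step back to the same note — a neighbor tone (upper neighbor).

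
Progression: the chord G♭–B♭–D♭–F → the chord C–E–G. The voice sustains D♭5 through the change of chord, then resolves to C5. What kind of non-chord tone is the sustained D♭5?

D♭5 is a suspension.

The harmony at that moment is C major triad (C, E, G); D♭5 is not a chord tone.
It is held over (the same pitch as the preceding D♭5) and left by step down to C5.
Held over from the previous chord and resolving down by step — a suspension.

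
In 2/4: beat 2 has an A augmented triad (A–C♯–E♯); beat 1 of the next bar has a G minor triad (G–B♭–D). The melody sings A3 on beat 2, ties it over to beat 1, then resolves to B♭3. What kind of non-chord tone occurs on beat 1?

The harmony at that moment is G minor triad (G, B♭, D); A3 is not a chord tone.
It is held over (the same pitch as the preceding A3) and left by step up to B♭3.
Held over from the previous chord and resolving up by step — a retardation.

Retardation.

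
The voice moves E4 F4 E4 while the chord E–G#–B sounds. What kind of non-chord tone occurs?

The harmony at that moment is E major triad (E, G#, B); F4 is not a chord tone.
It is approached by step up from E4 and left by step down to E4.
Step away and step back to the same note — a neighbor tone (upper neighbor).

F4 is a neighbor tone.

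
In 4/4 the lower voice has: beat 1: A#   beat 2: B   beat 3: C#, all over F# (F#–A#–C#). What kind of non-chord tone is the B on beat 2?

The harmony at that moment is F# major triad (F#, A#, C#); B is not a chord tone.
It is approached by step up from A# and left by step up to C#.
Step in, step out in the same direction — a passing tone.

Passing tone.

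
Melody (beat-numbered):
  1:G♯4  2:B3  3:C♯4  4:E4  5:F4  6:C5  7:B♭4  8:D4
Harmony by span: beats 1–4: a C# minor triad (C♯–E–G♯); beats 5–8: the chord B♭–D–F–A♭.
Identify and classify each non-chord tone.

B3 (beat 2) — appoggiatura; C5 (beat 6) — appoggiatura.

The harmony at that moment is C♯ minor triad (C♯, E, G♯); B3 is not a chord tone.
It is approached by leap down from G♯4 and left by step up to C♯4.
Leap in, step out — an appoggiatura.
The harmony at that moment is B♭ dominant seventh chord (B♭, D, F, A♭); C5 is not a chord tone.
It is approached by leap up from F4 and left by step down to B♭4.
Leap in, step out — an appoggiatura.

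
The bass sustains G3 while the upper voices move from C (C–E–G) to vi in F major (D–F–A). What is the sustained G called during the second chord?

Pedal tone (pedal point).

The harmony at that moment is D minor triad (D, F, A); G3 is not a chord tone.
It is held over (the same pitch as the preceding G3) and then sustained as the same pitch into the next harmony.
Sustained through a change of harmony — a pedal tone.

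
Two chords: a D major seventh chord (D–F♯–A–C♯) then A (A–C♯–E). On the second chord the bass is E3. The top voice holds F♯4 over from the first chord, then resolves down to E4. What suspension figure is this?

At the second chord the bass is E3. The suspended F♯4 lies a ninth above the bass; after resolving down by step to E4, the interval above the bass becomes an octave.
Suspension figures are named by those two intervals: 9–8.

9–8 suspension.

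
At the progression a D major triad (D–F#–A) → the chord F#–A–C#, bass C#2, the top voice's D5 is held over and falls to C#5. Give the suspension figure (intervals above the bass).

At the second chord the bass is C#2. The suspended D5 lies a ninth above the bass; after resolving down by step to C#5, the interval above the bass becomes an octave.
Suspension figures are named by those two intervals: 9–8.

9–8 suspension.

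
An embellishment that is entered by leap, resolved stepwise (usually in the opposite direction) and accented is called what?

Approach: by leap. Departure: by step. Metric position: strong.
Leap in, step out, in a metrically strong position — an appoggiatura. (It is the mirror image of the escape tone, which steps in and leaps out from a weak position.)

Appoggiatura.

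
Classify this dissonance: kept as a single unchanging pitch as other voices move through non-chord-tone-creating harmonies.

Approach: none. Departure: none — a single pitch is sustained while the chords change around it, passing through harmonies that do not contain it.
No melodic motion at all; the dissonance is created entirely by the moving harmonies against the stationary note — a pedal tone (pedal point).

Pedal tone.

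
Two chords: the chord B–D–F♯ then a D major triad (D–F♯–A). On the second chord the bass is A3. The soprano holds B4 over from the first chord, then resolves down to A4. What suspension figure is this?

At the second chord the bass is A3. The suspended B4 lies a ninth above the bass; after resolving down by step to A4, the interval above the bass becomes an octave.
Suspension figures are named by those two intervals: 9–8.

9–8 suspension.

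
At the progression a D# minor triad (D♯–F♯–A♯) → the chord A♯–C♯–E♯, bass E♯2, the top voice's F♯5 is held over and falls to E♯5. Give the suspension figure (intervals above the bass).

At the second chord the bass is E♯2. The suspended F♯5 lies a ninth above the bass; after resolving down by step to E♯5, the interval above the bass becomes an octave.
Suspension figures are named by those two intervals: 9–8.

9–8 suspension.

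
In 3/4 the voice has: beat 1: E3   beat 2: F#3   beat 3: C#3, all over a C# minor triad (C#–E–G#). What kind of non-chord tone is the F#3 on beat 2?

Escape tone.

The harmony at that moment is C# minor triad (C#, E, G#); F#3 is not a chord tone.
It is approached by step up from E3 and left by leap down to C#3.
Step in, leap out, on a weak beat — an escape tone.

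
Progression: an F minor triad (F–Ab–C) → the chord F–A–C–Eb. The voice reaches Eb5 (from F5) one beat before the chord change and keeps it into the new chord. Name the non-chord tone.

Eb5 is an anticipation.

The harmony at that moment is F minor triad (F, Ab, C); Eb5 is not a chord tone.
It is approached by step down from F5 and then sustained as the same pitch into the next harmony.
Arriving early and becoming a chord tone when the harmony changes — an anticipation.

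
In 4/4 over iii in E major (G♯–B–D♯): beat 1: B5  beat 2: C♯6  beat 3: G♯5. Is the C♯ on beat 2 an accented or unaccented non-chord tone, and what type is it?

The harmony at that moment is G♯ minor triad (G♯, B, D♯); C♯6 is not a chord tone.
It is approached by step up from B5 and left by leap down to G♯5.
Step in, leap out — an escape tone.
It falls on a weak beat, so it is unaccented.

Unaccented escape tone.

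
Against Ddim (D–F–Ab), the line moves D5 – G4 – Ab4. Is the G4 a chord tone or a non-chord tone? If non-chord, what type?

Non-chord tone — an appoggiatura.

The harmony at that moment is D diminished triad (D, F, Ab); G4 is not a chord tone.
It is approached by leap down from D5 and left by step up to Ab4.
Leap in, step out — an appoggiatura.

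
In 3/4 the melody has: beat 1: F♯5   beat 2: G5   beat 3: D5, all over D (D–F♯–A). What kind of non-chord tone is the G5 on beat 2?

The harmony at that moment is D major triad (D, F♯, A); G5 is not a chord tone.
It is approached by step up from F♯5 and left by leap down to D5.
Step in, leap out, on a weak beat — an escape tone.

Escape tone.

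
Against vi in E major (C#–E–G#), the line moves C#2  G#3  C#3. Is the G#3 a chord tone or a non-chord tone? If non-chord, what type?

Chord tone (the fifth of C# minor triad).

C# minor triad contains C#, E, G#; G# is the fifth, so it is a chord tone.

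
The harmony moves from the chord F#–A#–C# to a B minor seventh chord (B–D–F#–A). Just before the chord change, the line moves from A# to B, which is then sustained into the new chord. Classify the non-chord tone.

B is an anticipation.

The harmony at that moment is F# major triad (F#, A#, C#); B is not a chord tone.
It is approached by step up from A# and then sustained as the same pitch into the next harmony.
Arriving early and becoming a chord tone when the harmony changes — an anticipation.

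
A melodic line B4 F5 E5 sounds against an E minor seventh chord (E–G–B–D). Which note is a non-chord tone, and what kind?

The harmony at that moment is E minor seventh chord (E, G, B, D); F5 is not a chord tone.
It is approached by leap up from B4 and left by step down to E5.
Leap in, step out — an appoggiatura.

F5 is an appoggiatura.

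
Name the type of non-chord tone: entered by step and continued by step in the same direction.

Passing tone.

Approach: by step. Departure: by step, continuing in the same direction.
Stepwise on both sides with no change of direction means the note fills in the space between two different chord tones — a passing tone. (Had it turned back to its starting note it would be a neighbor tone instead.)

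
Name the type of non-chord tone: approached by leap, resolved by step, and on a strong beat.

Appoggiatura.

Approach: by leap. Departure: by step. Metric position: strong.
Leap in, step out, in a metrically strong position — an appoggiatura. (It is the mirror image of the escape tone, which steps in and leaps out from a weak position.)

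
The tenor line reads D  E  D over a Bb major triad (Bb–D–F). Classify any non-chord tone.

E is a neighbor tone.

The harmony at that moment is Bb major triad (Bb, D, F); E is not a chord tone.
It is approached by step up from D and left by step down to D.
Step away and step back to the same note — a neighbor tone (upper neighbor).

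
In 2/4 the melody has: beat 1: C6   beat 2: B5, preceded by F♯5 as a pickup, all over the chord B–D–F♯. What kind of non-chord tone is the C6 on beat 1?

Appoggiatura.

The harmony at that moment is B minor triad (B, D, F♯); C6 is not a chord tone.
It is approached by leap up from F♯5 and left by step down to B5.
Leap in, step out, metrically accented — an appoggiatura.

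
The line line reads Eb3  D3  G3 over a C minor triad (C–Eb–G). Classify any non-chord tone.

D3 is an escape tone.

The harmony at that moment is C minor triad (C, Eb, G); D3 is not a chord tone.
It is approached by step down from Eb3 and left by leap up to G3.
Step in, leap out — an escape tone.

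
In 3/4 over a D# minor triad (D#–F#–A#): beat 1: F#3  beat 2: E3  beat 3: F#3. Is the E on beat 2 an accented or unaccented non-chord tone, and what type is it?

The harmony at that moment is D# minor triad (D#, F#, A#); E3 is not a chord tone.
It is approached by step down from F#3 and left by step up to F#3.
Step away and step back to the same note — a neighbor tone (lower neighbor).
It falls on a weak beat, so it is unaccented.

Unaccented neighbor tone.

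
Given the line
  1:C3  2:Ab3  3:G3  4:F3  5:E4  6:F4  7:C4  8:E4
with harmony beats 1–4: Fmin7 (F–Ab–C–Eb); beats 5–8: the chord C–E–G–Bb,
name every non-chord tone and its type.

G3 (beat 3) — passing tone; F4 (beat 6) — escape tone.

The harmony at that moment is F minor seventh chord (F, Ab, C, Eb); G3 is not a chord tone.
It is approached by step down from Ab3 and left by step down to F3.
Step in, step out in the same direction — a passing tone.
The harmony at that moment is C dominant seventh chord (C, E, G, Bb); F4 is not a chord tone.
It is approached by step up from E4 and left by leap down to C4.
Step in, leap out — an escape tone.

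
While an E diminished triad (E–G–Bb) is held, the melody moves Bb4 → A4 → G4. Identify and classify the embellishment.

The harmony at that moment is E diminished triad (E, G, Bb); A4 is not a chord tone.
It is approached by step down from Bb4 and left by step down to G4.
Step in, step out in the same direction — a passing tone.

A4 is a passing tone.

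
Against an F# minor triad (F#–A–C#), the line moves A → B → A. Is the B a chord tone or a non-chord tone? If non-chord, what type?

The harmony at that moment is F# minor triad (F#, A, C#); B is not a chord tone.
It is approached by step up from A and left by step down to A.
Step away and step back to the same note — a neighbor tone (upper neighbor).

Non-chord tone — a neighbor tone.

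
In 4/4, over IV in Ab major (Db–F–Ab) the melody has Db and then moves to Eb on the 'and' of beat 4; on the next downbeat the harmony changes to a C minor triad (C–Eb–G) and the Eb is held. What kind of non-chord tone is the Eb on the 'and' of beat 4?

The harmony at that moment is Db major triad (Db, F, Ab); Eb is not a chord tone.
It is approached by step up from Db and then sustained as the same pitch into the next harmony.
Arriving early and becoming a chord tone when the harmony changes — an anticipation.

Anticipation.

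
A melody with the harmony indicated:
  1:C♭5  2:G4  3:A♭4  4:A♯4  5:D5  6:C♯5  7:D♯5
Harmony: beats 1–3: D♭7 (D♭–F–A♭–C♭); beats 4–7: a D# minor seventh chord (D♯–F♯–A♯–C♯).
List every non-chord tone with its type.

G4 (beat 2) — appoggiatura; D5 (beat 5) — appoggiatura.

The harmony at that moment is D♭ dominant seventh chord (D♭, F, A♭, C♭); G4 is not a chord tone.
It is approached by leap down from C♭5 and left by step up to A♭4.
Leap in, step out — an appoggiatura.
The harmony at that moment is D♯ minor seventh chord (D♯, F♯, A♯, C♯); D5 is not a chord tone.
It is approached by leap up from A♯4 and left by step down to C♯5.
Leap in, step out — an appoggiatura.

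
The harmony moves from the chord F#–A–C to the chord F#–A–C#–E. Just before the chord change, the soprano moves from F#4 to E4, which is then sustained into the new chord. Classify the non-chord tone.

The harmony at that moment is F# diminished triad (F#, A, C); E4 is not a chord tone.
It is approached by step down from F#4 and then sustained as the same pitch into the next harmony.
Arriving early and becoming a chord tone when the harmony changes — an anticipation.

E4 is an anticipation.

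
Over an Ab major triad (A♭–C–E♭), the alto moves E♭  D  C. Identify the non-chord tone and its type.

D is a passing tone.

The harmony at that moment is A♭ major triad (A♭, C, E♭); D is not a chord tone.
It is approached by step down from E♭ and left by step down to C.
Step in, step out in the same direction — a passing tone.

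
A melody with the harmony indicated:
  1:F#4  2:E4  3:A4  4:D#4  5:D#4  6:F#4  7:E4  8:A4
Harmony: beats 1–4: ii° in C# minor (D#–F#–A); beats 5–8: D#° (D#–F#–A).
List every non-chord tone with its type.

The harmony at that moment is D# diminished triad (D#, F#, A); E4 is not a chord tone.
It is approached by step down from F#4 and left by leap up to A4.
Step in, leap out — an escape tone.
The harmony at that moment is D# diminished triad (D#, F#, A); E4 is not a chord tone.
It is approached by step down from F#4 and left by leap up to A4.
Step in, leap out — an escape tone.

E4 (beat 2) — escape tone; E4 (beat 7) — escape tone.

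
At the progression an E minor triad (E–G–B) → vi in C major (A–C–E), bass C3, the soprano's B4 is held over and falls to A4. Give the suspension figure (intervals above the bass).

At the second chord the bass is C3. The suspended B4 lies a seventh above the bass; after resolving down by step to A4, the interval above the bass becomes a sixth.
Suspension figures are named by those two intervals: 7–6.

7–6 suspension.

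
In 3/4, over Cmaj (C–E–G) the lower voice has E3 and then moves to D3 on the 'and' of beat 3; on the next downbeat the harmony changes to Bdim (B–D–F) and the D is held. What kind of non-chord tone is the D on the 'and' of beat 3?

The harmony at that moment is C major triad (C, E, G); D3 is not a chord tone.
It is approached by step down from E3 and then sustained as the same pitch into the next harmony.
Arriving early and becoming a chord tone when the harmony changes — an anticipation.

Anticipation.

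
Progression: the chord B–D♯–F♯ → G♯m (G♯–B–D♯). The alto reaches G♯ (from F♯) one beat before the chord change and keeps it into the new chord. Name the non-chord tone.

G♯ is an anticipation.

The harmony at that moment is B major triad (B, D♯, F♯); G♯ is not a chord tone.
It is approached by step up from F♯ and then sustained as the same pitch into the next harmony.
Arriving early and becoming a chord tone when the harmony changes — an anticipation.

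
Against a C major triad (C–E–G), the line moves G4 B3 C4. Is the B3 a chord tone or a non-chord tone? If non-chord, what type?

The harmony at that moment is C major triad (C, E, G); B3 is not a chord tone.
It is approached by leap down from G4 and left by step up to C4.
Leap in, step out — an appoggiatura.

Non-chord tone — an appoggiatura.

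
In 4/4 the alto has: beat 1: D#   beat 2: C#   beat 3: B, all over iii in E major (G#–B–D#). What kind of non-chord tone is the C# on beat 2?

The harmony at that moment is G# minor triad (G#, B, D#); C# is not a chord tone.
It is approached by step down from D# and left by step down to B.
Step in, step out in the same direction — a passing tone.

Passing tone.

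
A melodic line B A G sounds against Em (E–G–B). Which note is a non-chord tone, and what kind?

The harmony at that moment is E minor triad (E, G, B); A is not a chord tone.
It is approached by step down from B and left by step down to G.
Step in, step out in the same direction — a passing tone.

A is a passing tone.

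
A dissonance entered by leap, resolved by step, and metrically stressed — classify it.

Approach: by leap. Departure: by step. Metric position: strong.
Leap in, step out, in a metrically strong position — an appoggiatura. (It is the mirror image of the escape tone, which steps in and leaps out from a weak position.)

Appoggiatura.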